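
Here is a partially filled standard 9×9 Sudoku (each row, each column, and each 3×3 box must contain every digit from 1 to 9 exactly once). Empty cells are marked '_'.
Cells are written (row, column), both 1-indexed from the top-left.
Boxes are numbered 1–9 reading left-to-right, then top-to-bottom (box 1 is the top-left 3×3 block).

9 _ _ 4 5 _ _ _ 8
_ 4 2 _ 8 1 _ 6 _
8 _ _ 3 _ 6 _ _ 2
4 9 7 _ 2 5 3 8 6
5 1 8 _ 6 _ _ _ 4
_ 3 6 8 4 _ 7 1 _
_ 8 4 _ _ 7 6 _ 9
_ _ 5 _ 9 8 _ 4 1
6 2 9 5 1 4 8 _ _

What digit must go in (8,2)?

7

Row 8 already contains {1, 4, 5, 8, 9}.
Column 2 already contains {1, 2, 3, 4, 8, 9}.
Its 3×3 block (box 7) already contains {2, 4, 5, 6, 8, 9}.
The only value from 1–9 not eliminated is 7, so (8,2) = 7.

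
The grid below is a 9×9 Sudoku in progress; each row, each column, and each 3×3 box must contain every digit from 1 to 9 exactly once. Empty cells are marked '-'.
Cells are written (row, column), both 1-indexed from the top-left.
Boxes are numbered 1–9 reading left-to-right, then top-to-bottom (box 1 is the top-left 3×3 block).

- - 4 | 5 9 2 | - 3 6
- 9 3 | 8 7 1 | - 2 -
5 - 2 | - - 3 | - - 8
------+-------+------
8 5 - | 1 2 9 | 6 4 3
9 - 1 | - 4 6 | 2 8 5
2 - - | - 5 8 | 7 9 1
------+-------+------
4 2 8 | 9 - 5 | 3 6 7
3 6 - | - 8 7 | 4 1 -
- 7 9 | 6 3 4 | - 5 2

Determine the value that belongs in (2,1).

6

Row 2 already contains {1, 2, 3, 7, 8, 9}.
Column 1 already contains {2, 3, 4, 5, 8, 9}.
Its 3×3 block (box 1) already contains {2, 3, 4, 5, 9}.
The only value from 1–9 not eliminated is 6, so (2,1) = 6.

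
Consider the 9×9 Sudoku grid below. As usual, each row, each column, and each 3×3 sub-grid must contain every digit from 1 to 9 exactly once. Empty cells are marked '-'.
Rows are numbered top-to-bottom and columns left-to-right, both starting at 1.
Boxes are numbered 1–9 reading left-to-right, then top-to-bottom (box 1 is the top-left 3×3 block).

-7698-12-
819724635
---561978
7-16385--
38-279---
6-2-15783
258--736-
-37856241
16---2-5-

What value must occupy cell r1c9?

Row 1 already contains {1, 2, 6, 7, 8, 9}.
Column 9 already contains {1, 3, 5, 8}.
Its 3×3 block (box 3) already contains {1, 2, 3, 5, 6, 7, 8, 9}.
The only value from 1–9 not eliminated is 4, so r1c9 = 4.

4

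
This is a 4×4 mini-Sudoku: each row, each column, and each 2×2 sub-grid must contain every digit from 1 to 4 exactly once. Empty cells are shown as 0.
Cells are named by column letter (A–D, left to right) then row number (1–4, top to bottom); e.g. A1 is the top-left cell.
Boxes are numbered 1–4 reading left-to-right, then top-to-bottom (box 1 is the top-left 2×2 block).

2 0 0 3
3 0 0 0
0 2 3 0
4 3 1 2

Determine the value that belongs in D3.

Row 3 already contains {2, 3}.
Column D already contains {2, 3}.
Its 2×2 block (box 4) already contains {1, 2, 3}.
The only value from 1–4 not eliminated is 4, so D3 = 4.

4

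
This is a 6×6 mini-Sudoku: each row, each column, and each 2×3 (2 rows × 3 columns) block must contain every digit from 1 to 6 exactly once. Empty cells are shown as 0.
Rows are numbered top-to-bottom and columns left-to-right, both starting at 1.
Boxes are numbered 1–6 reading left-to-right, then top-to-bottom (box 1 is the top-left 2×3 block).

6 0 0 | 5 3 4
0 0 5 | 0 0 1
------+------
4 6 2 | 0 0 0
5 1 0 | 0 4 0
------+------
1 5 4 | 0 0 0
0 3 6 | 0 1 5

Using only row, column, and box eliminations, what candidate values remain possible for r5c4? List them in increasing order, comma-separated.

Row 5 already contains {1, 4, 5}.
Column 4 already contains {5}.
Its 2×3 block (box 6) already contains {1, 5}.
Removing those from 1–6 leaves {2, 3, 6} as the candidates for r5c4.

2,3,6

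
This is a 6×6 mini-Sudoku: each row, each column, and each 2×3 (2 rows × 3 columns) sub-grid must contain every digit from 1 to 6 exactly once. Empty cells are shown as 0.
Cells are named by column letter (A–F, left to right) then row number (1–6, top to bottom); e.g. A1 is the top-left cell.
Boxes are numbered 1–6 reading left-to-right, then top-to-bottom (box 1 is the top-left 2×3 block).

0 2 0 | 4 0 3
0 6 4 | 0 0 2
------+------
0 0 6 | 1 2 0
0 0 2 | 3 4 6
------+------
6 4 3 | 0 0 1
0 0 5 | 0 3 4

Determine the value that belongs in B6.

1

Row 6 already contains {3, 4, 5}.
Column B already contains {2, 4, 6}.
Its 2×3 block (box 5) already contains {3, 4, 5, 6}.
The only value from 1–6 not eliminated is 1, so B6 = 1.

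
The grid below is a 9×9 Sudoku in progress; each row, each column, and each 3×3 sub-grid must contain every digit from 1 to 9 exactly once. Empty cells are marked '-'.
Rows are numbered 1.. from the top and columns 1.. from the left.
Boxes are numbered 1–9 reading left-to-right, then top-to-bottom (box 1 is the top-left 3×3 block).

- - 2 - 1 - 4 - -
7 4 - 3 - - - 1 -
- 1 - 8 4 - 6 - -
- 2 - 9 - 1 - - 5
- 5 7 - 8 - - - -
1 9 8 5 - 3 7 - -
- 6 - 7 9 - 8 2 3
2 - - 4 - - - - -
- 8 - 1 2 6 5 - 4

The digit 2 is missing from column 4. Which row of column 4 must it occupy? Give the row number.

5

Consider where 2 can go in column 4.
row 1, column 4 is out (row 1 already has a 2).
So the only cell in column 4 that can hold 2 is row 5, column 4.
That is row 5.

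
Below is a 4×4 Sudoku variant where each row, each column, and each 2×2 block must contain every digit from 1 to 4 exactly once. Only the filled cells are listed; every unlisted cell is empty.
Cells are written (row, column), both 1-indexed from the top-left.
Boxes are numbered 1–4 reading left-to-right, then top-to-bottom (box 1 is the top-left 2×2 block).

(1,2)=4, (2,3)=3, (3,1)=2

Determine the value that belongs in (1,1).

3

Cell (1,1) itself could take any of {1, 3} by direct elimination.
Consider where 3 can go in row 1.
(1,3) is out (column 3 already has a 3).
(1,4) is out (box 2 already has a 3).
So the only cell in row 1 that can hold 3 is (1,1).
Therefore (1,1) = 3.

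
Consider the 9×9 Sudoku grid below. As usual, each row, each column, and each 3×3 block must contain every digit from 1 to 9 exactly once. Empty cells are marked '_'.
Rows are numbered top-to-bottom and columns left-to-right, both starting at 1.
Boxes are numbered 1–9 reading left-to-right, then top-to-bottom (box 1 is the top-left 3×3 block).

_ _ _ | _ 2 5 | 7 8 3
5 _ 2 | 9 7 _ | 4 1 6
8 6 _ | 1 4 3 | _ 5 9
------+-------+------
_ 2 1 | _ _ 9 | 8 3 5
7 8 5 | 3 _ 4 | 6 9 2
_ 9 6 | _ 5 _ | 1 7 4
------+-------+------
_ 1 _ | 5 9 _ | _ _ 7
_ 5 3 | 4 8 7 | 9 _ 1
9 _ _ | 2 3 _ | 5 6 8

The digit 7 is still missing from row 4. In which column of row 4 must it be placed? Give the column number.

Consider where 7 can go in row 4.
r4c1 is out (column 1 already has a 7).
r4c5 is out (column 5 already has a 7).
So the only cell in row 4 that can hold 7 is r4c4.
That is column 4.

4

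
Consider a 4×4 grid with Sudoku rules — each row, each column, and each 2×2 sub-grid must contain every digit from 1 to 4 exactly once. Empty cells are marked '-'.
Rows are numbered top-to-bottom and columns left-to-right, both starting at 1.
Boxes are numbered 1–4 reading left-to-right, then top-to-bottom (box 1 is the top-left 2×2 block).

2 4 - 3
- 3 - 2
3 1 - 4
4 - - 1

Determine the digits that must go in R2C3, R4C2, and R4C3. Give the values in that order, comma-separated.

4,2,3

For R2C3:
  Consider where 4 can go in row 2.
  R2C1 is out (column 1 already has a 4).
  So the only cell in row 2 that can hold 4 is R2C3.
  So R2C3 = 4.
For R4C2:
  Row 4 already contains {1, 4}.
  Column 2 already contains {1, 3, 4}.
  Its 2×2 block (box 3) already contains {1, 3, 4}.
  The only value from 1–4 not eliminated is 2, so R4C2 = 2.
For R4C3:
  Consider where 3 can go in row 4.
  R4C2 is out (column 2 already has a 3).
  So the only cell in row 4 that can hold 3 is R4C3.
  So R4C3 = 3.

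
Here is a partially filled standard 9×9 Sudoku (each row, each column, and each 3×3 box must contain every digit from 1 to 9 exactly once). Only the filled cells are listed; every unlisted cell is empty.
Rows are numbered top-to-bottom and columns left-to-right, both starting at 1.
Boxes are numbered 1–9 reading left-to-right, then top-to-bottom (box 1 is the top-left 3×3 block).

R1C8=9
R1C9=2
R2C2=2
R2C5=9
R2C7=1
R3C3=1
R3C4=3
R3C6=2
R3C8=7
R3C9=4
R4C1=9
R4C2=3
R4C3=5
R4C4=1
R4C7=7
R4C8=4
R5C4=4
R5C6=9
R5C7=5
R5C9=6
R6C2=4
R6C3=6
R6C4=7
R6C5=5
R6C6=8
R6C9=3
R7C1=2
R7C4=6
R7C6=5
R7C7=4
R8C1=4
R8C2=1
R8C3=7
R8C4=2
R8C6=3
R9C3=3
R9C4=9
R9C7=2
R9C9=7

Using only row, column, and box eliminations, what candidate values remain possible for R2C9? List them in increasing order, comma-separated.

Row 2 already contains {1, 2, 9}.
Column 9 already contains {2, 3, 4, 6, 7}.
Its 3×3 block (box 3) already contains {1, 2, 4, 7, 9}.
Removing those from 1–9 leaves {5, 8} as the candidates for R2C9.

5,8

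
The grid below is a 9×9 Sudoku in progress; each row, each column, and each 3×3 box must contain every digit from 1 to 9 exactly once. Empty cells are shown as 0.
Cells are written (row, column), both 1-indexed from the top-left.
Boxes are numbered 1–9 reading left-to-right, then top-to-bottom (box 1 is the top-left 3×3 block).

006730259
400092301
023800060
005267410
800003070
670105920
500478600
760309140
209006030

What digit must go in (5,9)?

Cell (5,9) itself could take any of {5, 6} by direct elimination.
Consider where 6 can go in row 5.
(5,2) is out (column 2 already has a 6).
(5,3) is out (column 3 already has a 6).
(5,4) is out (box 5 already has a 6).
(5,5) is out (column 5 already has a 6).
(5,7) is out (column 7 already has a 6).
So the only cell in row 5 that can hold 6 is (5,9).
Therefore (5,9) = 6.

6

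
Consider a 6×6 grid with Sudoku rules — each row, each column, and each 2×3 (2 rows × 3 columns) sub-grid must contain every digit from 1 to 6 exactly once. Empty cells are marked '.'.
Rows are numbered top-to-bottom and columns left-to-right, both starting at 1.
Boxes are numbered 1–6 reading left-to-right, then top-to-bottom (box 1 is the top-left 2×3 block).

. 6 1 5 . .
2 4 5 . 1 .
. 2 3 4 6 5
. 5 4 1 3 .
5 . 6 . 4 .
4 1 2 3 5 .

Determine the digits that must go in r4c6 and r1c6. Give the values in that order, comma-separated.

For r4c6:
  Row 4 already contains {1, 3, 4, 5}.
  Column 6 already contains {5}.
  Its 2×3 block (box 4) already contains {1, 3, 4, 5, 6}.
  The only value from 1–6 not eliminated is 2, so r4c6 = 2.
For r1c6:
  Consider where 4 can go in column 6.
  r2c6 is out (row 2 already has a 4).
  r4c6 is out (row 4 already has a 4).
  r5c6 is out (row 5 already has a 4).
  r6c6 is out (row 6 already has a 4).
  So the only cell in column 6 that can hold 4 is r1c6.
  So r1c6 = 4.

2,4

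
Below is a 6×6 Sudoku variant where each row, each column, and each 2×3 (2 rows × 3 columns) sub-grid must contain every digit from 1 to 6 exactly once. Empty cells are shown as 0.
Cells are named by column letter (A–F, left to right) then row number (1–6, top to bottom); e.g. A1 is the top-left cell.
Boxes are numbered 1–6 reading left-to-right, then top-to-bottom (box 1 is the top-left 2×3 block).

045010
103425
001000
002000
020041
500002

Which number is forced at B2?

6

Row 2 already contains {1, 2, 3, 4, 5}.
Column B already contains {2, 4}.
Its 2×3 block (box 1) already contains {1, 3, 4, 5}.
The only value from 1–6 not eliminated is 6, so B2 = 6.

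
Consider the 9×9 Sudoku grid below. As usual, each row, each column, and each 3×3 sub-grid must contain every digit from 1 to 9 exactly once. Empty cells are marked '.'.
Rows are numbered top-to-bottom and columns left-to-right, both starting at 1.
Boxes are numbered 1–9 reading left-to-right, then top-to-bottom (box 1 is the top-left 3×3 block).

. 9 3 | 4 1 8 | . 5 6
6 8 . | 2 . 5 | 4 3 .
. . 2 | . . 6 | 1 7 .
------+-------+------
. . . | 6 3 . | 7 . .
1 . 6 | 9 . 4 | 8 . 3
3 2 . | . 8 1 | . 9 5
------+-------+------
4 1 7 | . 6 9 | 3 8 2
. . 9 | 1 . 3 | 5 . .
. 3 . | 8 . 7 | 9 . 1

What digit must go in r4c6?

2

Row 4 already contains {3, 6, 7}.
Column 6 already contains {1, 3, 4, 5, 6, 7, 8, 9}.
Its 3×3 block (box 5) already contains {1, 3, 4, 6, 8, 9}.
The only value from 1–9 not eliminated is 2, so r4c6 = 2.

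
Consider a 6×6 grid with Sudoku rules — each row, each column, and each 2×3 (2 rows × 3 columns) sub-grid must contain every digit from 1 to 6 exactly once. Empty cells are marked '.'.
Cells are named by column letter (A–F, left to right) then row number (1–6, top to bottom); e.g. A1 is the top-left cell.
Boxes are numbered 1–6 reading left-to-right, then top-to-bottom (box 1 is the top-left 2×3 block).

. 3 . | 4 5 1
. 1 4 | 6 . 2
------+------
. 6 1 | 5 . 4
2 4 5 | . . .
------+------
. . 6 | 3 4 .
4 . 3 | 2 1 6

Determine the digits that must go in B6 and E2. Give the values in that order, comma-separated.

5,3

For B6:
  Row 6 already contains {1, 2, 3, 4, 6}.
  Column B already contains {1, 3, 4, 6}.
  Its 2×3 block (box 5) already contains {3, 4, 6}.
  The only value from 1–6 not eliminated is 5, so B6 = 5.
For E2:
  Row 2 already contains {1, 2, 4, 6}.
  Column E already contains {1, 4, 5}.
  Its 2×3 block (box 2) already contains {1, 2, 4, 5, 6}.
  The only value from 1–6 not eliminated is 3, so E2 = 3.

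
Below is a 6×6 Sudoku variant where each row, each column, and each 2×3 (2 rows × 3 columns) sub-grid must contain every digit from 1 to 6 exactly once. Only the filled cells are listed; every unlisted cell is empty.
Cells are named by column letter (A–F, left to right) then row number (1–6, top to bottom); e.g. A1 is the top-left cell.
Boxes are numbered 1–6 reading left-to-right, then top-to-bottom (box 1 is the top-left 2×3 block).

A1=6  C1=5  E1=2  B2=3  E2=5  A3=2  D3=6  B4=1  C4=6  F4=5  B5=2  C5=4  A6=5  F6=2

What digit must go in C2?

Cell C2 itself could take any of {1, 2} by direct elimination.
Consider where 2 can go in column C.
C3 is out (row 3 already has a 2).
C6 is out (row 6 already has a 2).
So the only cell in column C that can hold 2 is C2.
Therefore C2 = 2.

2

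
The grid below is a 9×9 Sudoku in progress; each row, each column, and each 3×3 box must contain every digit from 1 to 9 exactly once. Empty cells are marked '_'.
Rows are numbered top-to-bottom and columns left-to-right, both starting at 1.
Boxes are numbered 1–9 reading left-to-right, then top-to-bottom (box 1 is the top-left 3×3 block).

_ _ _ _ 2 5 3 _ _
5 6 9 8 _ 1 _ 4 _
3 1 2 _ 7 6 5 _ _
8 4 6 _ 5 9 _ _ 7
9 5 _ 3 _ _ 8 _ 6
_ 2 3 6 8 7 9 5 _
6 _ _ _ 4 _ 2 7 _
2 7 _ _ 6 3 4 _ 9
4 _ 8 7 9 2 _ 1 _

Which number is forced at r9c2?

3

Row 9 already contains {1, 2, 4, 7, 8, 9}.
Column 2 already contains {1, 2, 4, 5, 6, 7}.
Its 3×3 block (box 7) already contains {2, 4, 6, 7, 8}.
The only value from 1–9 not eliminated is 3, so r9c2 = 3.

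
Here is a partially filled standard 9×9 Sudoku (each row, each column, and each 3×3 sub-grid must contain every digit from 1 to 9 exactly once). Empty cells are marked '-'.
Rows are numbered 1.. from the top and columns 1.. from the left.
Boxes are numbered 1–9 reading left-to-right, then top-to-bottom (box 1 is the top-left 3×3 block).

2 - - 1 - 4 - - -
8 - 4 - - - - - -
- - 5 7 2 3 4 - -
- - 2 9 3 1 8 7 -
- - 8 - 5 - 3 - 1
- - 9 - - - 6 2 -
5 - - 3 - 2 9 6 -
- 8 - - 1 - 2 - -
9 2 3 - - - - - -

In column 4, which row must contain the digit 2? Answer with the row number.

Consider where 2 can go in column 4.
row 2, column 4 is out (box 2 already has a 2).
row 6, column 4 is out (row 6 already has a 2).
row 8, column 4 is out (row 8 already has a 2).
row 9, column 4 is out (row 9 already has a 2).
So the only cell in column 4 that can hold 2 is row 5, column 4.
That is row 5.

5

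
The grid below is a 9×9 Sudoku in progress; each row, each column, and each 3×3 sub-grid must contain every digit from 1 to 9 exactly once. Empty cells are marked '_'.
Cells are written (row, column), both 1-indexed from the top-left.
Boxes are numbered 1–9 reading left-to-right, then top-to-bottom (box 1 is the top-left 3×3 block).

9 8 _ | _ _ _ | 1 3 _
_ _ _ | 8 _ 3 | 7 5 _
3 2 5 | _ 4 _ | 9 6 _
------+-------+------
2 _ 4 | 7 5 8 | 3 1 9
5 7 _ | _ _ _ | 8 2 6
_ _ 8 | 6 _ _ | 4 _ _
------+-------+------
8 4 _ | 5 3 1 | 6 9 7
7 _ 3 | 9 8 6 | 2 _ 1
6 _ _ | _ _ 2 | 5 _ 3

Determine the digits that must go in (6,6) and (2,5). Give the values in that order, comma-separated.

For (6,6):
  Row 6 already contains {4, 6, 8}.
  Column 6 already contains {1, 2, 3, 6, 8}.
  Its 3×3 block (box 5) already contains {5, 6, 7, 8}.
  The only value from 1–9 not eliminated is 9, so (6,6) = 9.
For (2,5):
  Consider where 9 can go in row 2.
  (2,1) is out (column 1 already has a 9).
  (2,2) is out (box 1 already has a 9).
  (2,3) is out (box 1 already has a 9).
  (2,9) is out (column 9 already has a 9).
  So the only cell in row 2 that can hold 9 is (2,5).
  So (2,5) = 9.

9,9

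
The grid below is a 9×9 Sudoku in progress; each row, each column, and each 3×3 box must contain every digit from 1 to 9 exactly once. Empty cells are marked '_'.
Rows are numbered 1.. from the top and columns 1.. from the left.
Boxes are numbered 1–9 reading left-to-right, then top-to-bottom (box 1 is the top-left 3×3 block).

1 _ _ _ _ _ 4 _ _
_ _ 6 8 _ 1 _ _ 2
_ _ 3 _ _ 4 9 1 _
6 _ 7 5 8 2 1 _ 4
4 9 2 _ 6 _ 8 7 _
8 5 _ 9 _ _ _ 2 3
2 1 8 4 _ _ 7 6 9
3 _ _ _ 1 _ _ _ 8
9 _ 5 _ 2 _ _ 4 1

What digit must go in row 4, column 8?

Row 4 already contains {1, 2, 4, 5, 6, 7, 8}.
Column 8 already contains {1, 2, 4, 6, 7}.
Its 3×3 block (box 6) already contains {1, 2, 3, 4, 7, 8}.
The only value from 1–9 not eliminated is 9, so row 4, column 8 = 9.

9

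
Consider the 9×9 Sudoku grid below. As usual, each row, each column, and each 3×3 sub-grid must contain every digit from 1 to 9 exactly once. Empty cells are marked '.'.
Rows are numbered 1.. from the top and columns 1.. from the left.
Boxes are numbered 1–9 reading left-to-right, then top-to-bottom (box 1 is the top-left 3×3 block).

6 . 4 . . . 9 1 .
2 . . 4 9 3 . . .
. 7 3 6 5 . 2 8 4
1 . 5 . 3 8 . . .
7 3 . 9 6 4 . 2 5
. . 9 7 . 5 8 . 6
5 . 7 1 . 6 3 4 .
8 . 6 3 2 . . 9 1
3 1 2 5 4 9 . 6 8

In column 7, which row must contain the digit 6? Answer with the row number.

Consider where 6 can go in column 7.
row 4, column 7 is out (box 6 already has a 6).
row 5, column 7 is out (row 5 already has a 6).
row 8, column 7 is out (row 8 already has a 6).
row 9, column 7 is out (row 9 already has a 6).
So the only cell in column 7 that can hold 6 is row 2, column 7.
That is row 2.

2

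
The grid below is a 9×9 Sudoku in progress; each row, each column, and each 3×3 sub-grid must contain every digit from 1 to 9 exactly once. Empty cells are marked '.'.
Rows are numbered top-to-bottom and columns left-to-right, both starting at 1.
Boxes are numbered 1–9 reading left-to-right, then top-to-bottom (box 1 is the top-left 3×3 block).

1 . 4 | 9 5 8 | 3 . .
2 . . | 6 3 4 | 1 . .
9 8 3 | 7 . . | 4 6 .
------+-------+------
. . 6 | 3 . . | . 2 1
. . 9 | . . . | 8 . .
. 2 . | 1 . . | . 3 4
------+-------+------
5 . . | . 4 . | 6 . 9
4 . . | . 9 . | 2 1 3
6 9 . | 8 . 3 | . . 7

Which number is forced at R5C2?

1

Cell R5C2 itself could take any of {1, 3, 4, 5, 7} by direct elimination.
Consider where 1 can go in box 4.
R4C1 is out (row 4 already has a 1).
R4C2 is out (row 4 already has a 1).
R5C1 is out (column 1 already has a 1).
R6C1 is out (row 6 already has a 1).
R6C3 is out (row 6 already has a 1).
So the only cell in box 4 that can hold 1 is R5C2.
Therefore R5C2 = 1.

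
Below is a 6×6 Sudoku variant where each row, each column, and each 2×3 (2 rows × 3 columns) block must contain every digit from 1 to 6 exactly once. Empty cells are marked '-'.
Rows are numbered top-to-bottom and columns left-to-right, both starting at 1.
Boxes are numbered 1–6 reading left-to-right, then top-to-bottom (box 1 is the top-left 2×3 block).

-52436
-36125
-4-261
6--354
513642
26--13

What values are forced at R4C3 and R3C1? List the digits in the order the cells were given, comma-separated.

For R4C3:
  Row 4 already contains {3, 4, 5, 6}.
  Column 3 already contains {2, 3, 6}.
  Its 2×3 block (box 3) already contains {4, 6}.
  The only value from 1–6 not eliminated is 1, so R4C3 = 1.
For R3C1:
  Row 3 already contains {1, 2, 4, 6}.
  Column 1 already contains {2, 5, 6}.
  Its 2×3 block (box 3) already contains {4, 6}.
  The only value from 1–6 not eliminated is 3, so R3C1 = 3.

1,3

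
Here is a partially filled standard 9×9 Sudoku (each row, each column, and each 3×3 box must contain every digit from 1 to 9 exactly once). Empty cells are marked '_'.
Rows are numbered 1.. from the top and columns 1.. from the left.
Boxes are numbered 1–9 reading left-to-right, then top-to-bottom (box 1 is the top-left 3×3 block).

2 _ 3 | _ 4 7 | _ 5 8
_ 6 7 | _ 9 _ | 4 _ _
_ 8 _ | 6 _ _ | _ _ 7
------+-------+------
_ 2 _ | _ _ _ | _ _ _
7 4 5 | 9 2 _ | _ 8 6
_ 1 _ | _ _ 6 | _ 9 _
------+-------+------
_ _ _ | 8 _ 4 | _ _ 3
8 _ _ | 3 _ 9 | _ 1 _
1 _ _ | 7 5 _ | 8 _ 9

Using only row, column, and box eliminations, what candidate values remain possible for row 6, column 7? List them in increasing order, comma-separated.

2,3,5,7

Row 6 already contains {1, 6, 9}.
Column 7 already contains {4, 8}.
Its 3×3 block (box 6) already contains {6, 8, 9}.
Removing those from 1–9 leaves {2, 3, 5, 7} as the candidates for row 6, column 7.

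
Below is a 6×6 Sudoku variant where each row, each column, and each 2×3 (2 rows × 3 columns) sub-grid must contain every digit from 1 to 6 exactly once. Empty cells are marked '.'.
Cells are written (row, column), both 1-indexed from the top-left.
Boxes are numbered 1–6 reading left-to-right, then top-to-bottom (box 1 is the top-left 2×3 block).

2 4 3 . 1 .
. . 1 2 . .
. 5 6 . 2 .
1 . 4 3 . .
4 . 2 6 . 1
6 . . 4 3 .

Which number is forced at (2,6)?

Cell (2,6) itself could take any of {3, 4, 5, 6} by direct elimination.
Consider where 3 can go in row 2.
(2,1) is out (box 1 already has a 3).
(2,2) is out (box 1 already has a 3).
(2,5) is out (column 5 already has a 3).
So the only cell in row 2 that can hold 3 is (2,6).
Therefore (2,6) = 3.

3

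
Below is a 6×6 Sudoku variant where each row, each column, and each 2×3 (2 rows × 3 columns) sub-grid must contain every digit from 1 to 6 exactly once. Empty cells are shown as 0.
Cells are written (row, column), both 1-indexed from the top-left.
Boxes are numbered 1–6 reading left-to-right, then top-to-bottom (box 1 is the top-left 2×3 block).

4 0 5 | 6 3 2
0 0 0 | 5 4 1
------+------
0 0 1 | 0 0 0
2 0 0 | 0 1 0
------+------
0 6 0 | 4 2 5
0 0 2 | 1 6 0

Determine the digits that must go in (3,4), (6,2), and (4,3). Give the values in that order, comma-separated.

For (3,4):
  Consider where 2 can go in column 4.
  (4,4) is out (row 4 already has a 2).
  So the only cell in column 4 that can hold 2 is (3,4).
  So (3,4) = 2.
For (6,2):
  Consider where 4 can go in box 5.
  (5,1) is out (row 5 already has a 4).
  (5,3) is out (row 5 already has a 4).
  (6,1) is out (column 1 already has a 4).
  So the only cell in box 5 that can hold 4 is (6,2).
  So (6,2) = 4.
For (4,3):
  Consider where 4 can go in column 3.
  (2,3) is out (row 2 already has a 4).
  (5,3) is out (row 5 already has a 4).
  So the only cell in column 3 that can hold 4 is (4,3).
  So (4,3) = 4.

2,4,4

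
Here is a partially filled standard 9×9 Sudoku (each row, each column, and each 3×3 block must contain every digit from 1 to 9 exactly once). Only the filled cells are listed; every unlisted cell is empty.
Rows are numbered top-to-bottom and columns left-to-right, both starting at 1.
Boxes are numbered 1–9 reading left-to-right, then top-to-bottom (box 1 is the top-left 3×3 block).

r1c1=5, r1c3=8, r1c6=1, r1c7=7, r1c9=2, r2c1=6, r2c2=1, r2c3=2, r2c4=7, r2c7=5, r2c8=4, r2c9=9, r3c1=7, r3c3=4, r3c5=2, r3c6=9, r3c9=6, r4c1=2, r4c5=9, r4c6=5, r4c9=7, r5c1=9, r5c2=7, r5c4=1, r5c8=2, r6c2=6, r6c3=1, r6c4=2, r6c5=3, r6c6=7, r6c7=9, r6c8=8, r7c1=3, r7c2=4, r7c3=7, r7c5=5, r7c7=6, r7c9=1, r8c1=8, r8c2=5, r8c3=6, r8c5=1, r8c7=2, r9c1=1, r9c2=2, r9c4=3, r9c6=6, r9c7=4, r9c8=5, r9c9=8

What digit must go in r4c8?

Cell r4c8 itself could take any of {1, 3, 6} by direct elimination.
Consider where 6 can go in column 8.
r1c8 is out (box 3 already has a 6).
r3c8 is out (row 3 already has a 6).
r7c8 is out (row 7 already has a 6).
r8c8 is out (row 8 already has a 6).
So the only cell in column 8 that can hold 6 is r4c8.
Therefore r4c8 = 6.

6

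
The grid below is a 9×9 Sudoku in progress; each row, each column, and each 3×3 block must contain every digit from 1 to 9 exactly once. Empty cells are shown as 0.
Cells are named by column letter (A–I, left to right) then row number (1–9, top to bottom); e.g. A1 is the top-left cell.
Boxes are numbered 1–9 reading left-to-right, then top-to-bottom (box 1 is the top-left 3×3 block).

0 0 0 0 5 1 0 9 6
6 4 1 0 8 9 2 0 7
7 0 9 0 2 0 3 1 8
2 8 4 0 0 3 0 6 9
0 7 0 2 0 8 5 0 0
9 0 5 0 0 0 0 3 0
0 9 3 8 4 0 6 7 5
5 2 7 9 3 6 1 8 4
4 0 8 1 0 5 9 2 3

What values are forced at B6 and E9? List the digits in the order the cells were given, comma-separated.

1,7

For B6:
  Consider where 1 can go in column B.
  B1 is out (row 1 already has a 1).
  B3 is out (row 3 already has a 1).
  B9 is out (row 9 already has a 1).
  So the only cell in column B that can hold 1 is B6.
  So B6 = 1.
For E9:
  Row 9 already contains {1, 2, 3, 4, 5, 8, 9}.
  Column E already contains {2, 3, 4, 5, 8}.
  Its 3×3 block (box 8) already contains {1, 3, 4, 5, 6, 8, 9}.
  The only value from 1–9 not eliminated is 7, so E9 = 7.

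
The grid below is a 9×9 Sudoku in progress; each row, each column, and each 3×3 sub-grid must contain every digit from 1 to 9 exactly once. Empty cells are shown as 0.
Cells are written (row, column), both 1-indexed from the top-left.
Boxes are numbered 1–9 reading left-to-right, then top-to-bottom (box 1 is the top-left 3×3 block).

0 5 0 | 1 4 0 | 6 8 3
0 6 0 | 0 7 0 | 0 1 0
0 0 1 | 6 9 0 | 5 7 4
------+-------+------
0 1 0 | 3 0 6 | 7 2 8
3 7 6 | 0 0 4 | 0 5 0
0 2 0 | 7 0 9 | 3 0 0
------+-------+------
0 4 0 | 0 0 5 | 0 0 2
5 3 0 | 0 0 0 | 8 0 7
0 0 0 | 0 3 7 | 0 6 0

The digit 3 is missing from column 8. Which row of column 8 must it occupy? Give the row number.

Consider where 3 can go in column 8.
(6,8) is out (row 6 already has a 3).
(8,8) is out (row 8 already has a 3).
So the only cell in column 8 that can hold 3 is (7,8).
That is row 7.

7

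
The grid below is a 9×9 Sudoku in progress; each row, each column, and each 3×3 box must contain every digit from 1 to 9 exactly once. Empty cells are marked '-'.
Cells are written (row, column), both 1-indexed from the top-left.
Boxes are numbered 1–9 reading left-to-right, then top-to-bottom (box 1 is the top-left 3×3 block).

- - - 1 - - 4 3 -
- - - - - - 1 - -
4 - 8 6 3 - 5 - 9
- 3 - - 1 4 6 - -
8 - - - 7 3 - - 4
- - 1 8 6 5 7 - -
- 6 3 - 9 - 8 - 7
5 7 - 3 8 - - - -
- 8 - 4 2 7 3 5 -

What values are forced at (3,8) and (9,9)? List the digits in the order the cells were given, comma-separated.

For (3,8):
  Consider where 7 can go in row 3.
  (3,2) is out (column 2 already has a 7).
  (3,6) is out (column 6 already has a 7).
  So the only cell in row 3 that can hold 7 is (3,8).
  So (3,8) = 7.
For (9,9):
  Consider where 6 can go in row 9.
  (9,1) is out (box 7 already has a 6).
  (9,3) is out (box 7 already has a 6).
  So the only cell in row 9 that can hold 6 is (9,9).
  So (9,9) = 6.

7,6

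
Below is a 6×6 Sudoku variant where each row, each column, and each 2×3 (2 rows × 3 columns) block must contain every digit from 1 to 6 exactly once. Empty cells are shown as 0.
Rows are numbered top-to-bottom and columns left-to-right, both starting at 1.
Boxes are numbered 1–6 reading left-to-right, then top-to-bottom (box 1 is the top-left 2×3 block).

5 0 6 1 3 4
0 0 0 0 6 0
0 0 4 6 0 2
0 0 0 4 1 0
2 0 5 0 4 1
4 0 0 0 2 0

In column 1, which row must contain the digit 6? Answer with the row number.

4

Consider where 6 can go in column 1.
R2C1 is out (row 2 already has a 6).
R3C1 is out (row 3 already has a 6).
So the only cell in column 1 that can hold 6 is R4C1.
That is row 4.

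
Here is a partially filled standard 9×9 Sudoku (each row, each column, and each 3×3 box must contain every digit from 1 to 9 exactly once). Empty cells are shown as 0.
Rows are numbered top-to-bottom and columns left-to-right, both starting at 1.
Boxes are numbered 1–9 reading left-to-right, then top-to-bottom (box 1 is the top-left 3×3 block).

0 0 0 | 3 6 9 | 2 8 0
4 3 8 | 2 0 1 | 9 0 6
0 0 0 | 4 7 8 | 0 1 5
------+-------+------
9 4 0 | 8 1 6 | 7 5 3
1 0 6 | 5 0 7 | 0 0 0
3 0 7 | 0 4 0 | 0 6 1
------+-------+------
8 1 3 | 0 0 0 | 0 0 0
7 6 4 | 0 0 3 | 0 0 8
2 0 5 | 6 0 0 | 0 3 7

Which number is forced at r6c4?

9

Row 6 already contains {1, 3, 4, 6, 7}.
Column 4 already contains {2, 3, 4, 5, 6, 8}.
Its 3×3 block (box 5) already contains {1, 4, 5, 6, 7, 8}.
The only value from 1–9 not eliminated is 9, so r6c4 = 9.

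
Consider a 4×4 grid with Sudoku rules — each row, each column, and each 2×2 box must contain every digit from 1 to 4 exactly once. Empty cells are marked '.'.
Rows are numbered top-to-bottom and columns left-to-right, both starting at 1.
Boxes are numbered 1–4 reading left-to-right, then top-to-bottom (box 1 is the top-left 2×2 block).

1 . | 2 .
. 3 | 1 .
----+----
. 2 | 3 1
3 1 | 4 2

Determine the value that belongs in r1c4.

3

Cell r1c4 itself could take any of {3, 4} by direct elimination.
Consider where 3 can go in column 4.
r2c4 is out (row 2 already has a 3).
So the only cell in column 4 that can hold 3 is r1c4.
Therefore r1c4 = 3.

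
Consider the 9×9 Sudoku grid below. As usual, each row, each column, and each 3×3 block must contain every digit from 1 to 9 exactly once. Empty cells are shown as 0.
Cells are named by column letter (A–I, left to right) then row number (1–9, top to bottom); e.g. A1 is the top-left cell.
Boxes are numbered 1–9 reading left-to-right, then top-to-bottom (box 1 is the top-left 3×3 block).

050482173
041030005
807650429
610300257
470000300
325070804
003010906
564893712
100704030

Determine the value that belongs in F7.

5

Row 7 already contains {1, 3, 6, 9}.
Column F already contains {2, 3, 4}.
Its 3×3 block (box 8) already contains {1, 3, 4, 7, 8, 9}.
The only value from 1–9 not eliminated is 5, so F7 = 5.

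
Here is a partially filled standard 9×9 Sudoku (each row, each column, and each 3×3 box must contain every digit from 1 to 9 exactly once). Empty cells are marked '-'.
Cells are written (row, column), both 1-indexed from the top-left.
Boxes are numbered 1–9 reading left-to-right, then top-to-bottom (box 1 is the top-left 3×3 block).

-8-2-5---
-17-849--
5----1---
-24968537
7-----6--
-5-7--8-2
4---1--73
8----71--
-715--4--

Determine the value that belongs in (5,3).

Cell (5,3) itself could take any of {3, 8, 9} by direct elimination.
Consider where 8 can go in row 5.
(5,2) is out (column 2 already has a 8). (5,4) is out (box 5 already has a 8). (5,5) is out (column 5 already has a 8). (5,6) is out (column 6 already has a 8). The remaining empty cells in row 5 are similarly blocked.
So the only cell in row 5 that can hold 8 is (5,3).
Therefore (5,3) = 8.

8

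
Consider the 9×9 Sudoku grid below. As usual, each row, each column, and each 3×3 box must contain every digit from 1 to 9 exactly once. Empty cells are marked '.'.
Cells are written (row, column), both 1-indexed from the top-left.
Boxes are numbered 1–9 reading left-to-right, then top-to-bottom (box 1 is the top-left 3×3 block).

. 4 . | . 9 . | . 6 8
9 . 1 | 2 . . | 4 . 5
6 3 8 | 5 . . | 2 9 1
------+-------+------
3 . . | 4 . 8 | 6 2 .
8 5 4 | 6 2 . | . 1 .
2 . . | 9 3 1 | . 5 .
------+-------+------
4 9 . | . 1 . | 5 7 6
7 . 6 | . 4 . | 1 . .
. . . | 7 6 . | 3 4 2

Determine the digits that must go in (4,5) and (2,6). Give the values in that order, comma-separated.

For (4,5):
  Consider where 5 can go in box 5.
  (5,6) is out (row 5 already has a 5).
  So the only cell in box 5 that can hold 5 is (4,5).
  So (4,5) = 5.
For (2,6):
  Consider where 6 can go in column 6.
  (1,6) is out (row 1 already has a 6). (3,6) is out (row 3 already has a 6). (5,6) is out (row 5 already has a 6). (7,6) is out (row 7 already has a 6). The remaining empty cells in column 6 are similarly blocked.
  So the only cell in column 6 that can hold 6 is (2,6).
  So (2,6) = 6.

5,6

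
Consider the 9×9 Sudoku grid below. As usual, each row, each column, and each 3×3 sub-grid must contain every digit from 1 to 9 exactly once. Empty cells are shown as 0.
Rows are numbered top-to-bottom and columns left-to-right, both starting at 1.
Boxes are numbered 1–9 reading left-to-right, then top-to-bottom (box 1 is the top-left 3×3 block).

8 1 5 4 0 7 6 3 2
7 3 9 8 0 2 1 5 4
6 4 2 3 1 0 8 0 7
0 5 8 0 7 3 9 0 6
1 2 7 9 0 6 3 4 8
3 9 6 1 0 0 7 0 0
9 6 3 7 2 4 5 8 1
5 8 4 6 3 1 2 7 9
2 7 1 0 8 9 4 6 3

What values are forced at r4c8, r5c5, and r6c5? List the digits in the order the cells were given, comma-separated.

For r4c8:
  Consider where 1 can go in column 8.
  r3c8 is out (row 3 already has a 1).
  r6c8 is out (row 6 already has a 1).
  So the only cell in column 8 that can hold 1 is r4c8.
  So r4c8 = 1.
For r5c5:
  Row 5 already contains {1, 2, 3, 4, 6, 7, 8, 9}.
  Column 5 already contains {1, 2, 3, 7, 8}.
  Its 3×3 block (box 5) already contains {1, 3, 6, 7, 9}.
  The only value from 1–9 not eliminated is 5, so r5c5 = 5.
For r6c5:
  Consider where 4 can go in row 6.
  r6c6 is out (column 6 already has a 4).
  r6c8 is out (column 8 already has a 4).
  r6c9 is out (column 9 already has a 4).
  So the only cell in row 6 that can hold 4 is r6c5.
  So r6c5 = 4.

1,5,4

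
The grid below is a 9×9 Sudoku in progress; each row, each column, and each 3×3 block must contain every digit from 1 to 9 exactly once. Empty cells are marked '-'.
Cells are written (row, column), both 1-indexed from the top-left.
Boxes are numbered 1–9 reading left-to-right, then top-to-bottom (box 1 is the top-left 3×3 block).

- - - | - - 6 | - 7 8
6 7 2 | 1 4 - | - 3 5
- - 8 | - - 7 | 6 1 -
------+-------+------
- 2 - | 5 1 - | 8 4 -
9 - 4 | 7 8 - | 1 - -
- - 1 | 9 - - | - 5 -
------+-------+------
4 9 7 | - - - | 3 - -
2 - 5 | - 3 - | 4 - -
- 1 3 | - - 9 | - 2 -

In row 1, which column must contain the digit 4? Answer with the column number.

Consider where 4 can go in row 1.
(1,1) is out (column 1 already has a 4).
(1,3) is out (column 3 already has a 4).
(1,4) is out (box 2 already has a 4).
(1,5) is out (column 5 already has a 4).
(1,7) is out (column 7 already has a 4).
So the only cell in row 1 that can hold 4 is (1,2).
That is column 2.

2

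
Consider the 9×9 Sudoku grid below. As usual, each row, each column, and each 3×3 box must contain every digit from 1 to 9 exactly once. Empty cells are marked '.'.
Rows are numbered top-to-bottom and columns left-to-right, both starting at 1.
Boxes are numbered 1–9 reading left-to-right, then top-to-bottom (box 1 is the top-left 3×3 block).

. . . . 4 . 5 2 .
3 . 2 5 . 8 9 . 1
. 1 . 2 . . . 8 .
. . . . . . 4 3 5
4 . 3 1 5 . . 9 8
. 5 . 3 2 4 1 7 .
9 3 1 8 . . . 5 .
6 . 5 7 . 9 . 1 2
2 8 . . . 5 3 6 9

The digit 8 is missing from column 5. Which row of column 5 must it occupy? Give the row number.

Consider where 8 can go in column 5.
R2C5 is out (row 2 already has a 8).
R3C5 is out (row 3 already has a 8).
R7C5 is out (row 7 already has a 8).
R8C5 is out (box 8 already has a 8).
R9C5 is out (row 9 already has a 8).
So the only cell in column 5 that can hold 8 is R4C5.
That is row 4.

4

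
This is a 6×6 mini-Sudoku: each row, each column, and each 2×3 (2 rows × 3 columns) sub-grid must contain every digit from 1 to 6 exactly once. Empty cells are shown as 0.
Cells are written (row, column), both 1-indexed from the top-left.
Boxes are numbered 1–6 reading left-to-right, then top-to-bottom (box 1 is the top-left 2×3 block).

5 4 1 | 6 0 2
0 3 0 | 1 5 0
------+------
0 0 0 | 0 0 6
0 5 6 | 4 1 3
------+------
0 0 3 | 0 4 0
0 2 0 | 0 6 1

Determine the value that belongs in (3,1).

Cell (3,1) itself could take any of {1, 2, 3, 4} by direct elimination.
Consider where 3 can go in column 1.
(2,1) is out (row 2 already has a 3).
(4,1) is out (row 4 already has a 3).
(5,1) is out (row 5 already has a 3).
(6,1) is out (box 5 already has a 3).
So the only cell in column 1 that can hold 3 is (3,1).
Therefore (3,1) = 3.

3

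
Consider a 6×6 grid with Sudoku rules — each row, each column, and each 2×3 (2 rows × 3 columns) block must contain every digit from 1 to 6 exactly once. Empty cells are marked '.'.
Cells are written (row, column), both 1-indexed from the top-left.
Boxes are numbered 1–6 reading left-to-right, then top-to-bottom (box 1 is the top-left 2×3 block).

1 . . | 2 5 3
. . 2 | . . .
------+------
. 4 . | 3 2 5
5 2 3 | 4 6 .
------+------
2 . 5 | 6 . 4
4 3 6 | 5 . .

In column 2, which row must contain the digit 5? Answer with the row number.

Consider where 5 can go in column 2.
(1,2) is out (row 1 already has a 5).
(5,2) is out (row 5 already has a 5).
So the only cell in column 2 that can hold 5 is (2,2).
That is row 2.

2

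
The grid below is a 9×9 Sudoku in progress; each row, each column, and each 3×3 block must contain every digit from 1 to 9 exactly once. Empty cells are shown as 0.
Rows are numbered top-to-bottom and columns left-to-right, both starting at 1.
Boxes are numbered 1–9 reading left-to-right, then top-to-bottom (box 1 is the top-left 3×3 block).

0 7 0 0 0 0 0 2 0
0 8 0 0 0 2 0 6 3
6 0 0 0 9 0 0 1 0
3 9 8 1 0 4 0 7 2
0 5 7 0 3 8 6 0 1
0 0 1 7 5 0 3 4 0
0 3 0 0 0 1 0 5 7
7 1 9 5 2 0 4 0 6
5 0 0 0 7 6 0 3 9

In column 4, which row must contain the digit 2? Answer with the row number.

5

Consider where 2 can go in column 4.
r1c4 is out (row 1 already has a 2).
r2c4 is out (row 2 already has a 2).
r3c4 is out (box 2 already has a 2).
r7c4 is out (box 8 already has a 2).
r9c4 is out (box 8 already has a 2).
So the only cell in column 4 that can hold 2 is r5c4.
That is row 5.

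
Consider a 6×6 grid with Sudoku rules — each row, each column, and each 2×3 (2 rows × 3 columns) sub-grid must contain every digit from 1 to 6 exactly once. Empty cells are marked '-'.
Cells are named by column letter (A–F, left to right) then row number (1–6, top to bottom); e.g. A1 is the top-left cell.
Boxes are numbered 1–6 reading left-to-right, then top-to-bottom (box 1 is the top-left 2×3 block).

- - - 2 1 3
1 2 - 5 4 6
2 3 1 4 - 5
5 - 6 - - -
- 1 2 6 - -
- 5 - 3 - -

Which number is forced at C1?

Cell C1 itself could take any of {4, 5} by direct elimination.
Consider where 5 can go in column C.
C2 is out (row 2 already has a 5).
C6 is out (row 6 already has a 5).
So the only cell in column C that can hold 5 is C1.
Therefore C1 = 5.

5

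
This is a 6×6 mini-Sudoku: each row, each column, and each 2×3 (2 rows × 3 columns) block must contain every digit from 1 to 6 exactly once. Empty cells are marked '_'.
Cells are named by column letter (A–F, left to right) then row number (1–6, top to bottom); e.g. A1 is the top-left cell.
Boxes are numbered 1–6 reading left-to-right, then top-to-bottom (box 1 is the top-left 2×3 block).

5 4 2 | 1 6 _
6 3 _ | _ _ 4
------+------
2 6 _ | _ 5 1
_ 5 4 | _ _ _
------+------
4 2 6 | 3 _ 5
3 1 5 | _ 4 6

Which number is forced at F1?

Row 1 already contains {1, 2, 4, 5, 6}.
Column F already contains {1, 4, 5, 6}.
Its 2×3 block (box 2) already contains {1, 4, 6}.
The only value from 1–6 not eliminated is 3, so F1 = 3.

3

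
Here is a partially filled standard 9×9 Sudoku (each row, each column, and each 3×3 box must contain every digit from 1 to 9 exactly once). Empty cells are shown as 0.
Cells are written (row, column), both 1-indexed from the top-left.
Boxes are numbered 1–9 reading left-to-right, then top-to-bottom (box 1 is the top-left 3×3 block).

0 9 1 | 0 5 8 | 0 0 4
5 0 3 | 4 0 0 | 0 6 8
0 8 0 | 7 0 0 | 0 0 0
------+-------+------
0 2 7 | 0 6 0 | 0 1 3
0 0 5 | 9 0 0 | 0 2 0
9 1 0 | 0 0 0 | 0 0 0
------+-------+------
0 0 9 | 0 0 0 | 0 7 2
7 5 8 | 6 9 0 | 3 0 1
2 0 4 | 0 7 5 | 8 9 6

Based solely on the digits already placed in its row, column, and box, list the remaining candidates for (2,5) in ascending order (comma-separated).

1,2

Row 2 already contains {3, 4, 5, 6, 8}.
Column 5 already contains {5, 6, 7, 9}.
Its 3×3 block (box 2) already contains {4, 5, 7, 8}.
Removing those from 1–9 leaves {1, 2} as the candidates for (2,5).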